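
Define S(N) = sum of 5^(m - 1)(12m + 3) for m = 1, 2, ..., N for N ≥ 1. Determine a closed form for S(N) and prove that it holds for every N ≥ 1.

S(N) = 3·5^N·N

We claim S(N) = 3·5^N·N for all N ≥ 1.
Base step (N = 1): S(1) = 15, and the closed form gives 15. They agree.
Inductive step: assume the claim holds for N = m, so S(m) = 3·5^m·m.
Then S(m+1) = S(m) + (5^m(12m + 15)) = (3·5^m·m) + (5^m(12m + 15)).
Simplifying, S(m+1) = 15·5^m(m + 1) = 3·5^(m+1)·(m+1),
which is the closed form with N = m+1.
By induction, the statement is established for all N ≥ 1.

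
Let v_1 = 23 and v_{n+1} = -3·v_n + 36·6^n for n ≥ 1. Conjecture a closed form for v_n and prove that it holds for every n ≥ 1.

Computing the first terms: v_1 = 23, v_2 = 147, v_3 = 855. This suggests v_n = -(-3)^(n - 1) + 4·6^n.
When n = 1: the formula gives 23 = 23 = v_1.
Suppose the result is true for n = j, so v_j = -(-3)^(j - 1) + 4·6^j.
Then v_{j+1} = -3·v_j + 36·6^j = -3·(-(-3)^(j - 1) + 4·6^j) + 36·6^j = -(-3)^j + 4·6^(j + 1) = -(-3)^((j+1) - 1) + 4·6^(j+1),
which is the claimed formula at n = j+1.
By the principle of mathematical induction, the result holds for all n ≥ 1.

v_n = -(-3)^(n - 1) + 4·6^n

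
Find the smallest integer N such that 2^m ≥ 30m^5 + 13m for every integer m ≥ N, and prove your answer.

N = 30

At m = 29: 536870912 < 615334847, so the inequality fails and N ≥ 30. We prove 2^m ≥ 30m^5 + 13m for all m ≥ 30.
For the base case m = 30: 2^m = 1073741824 and 30m^5 + 13m = 729000390, so 1073741824 ≥ 729000390.
For the inductive step, assume it holds for an arbitrary k ≥ 30, so 2^k ≥ 30k^5 + 13k.
Then 2^(k + 1) = 2·(2^k) ≥ 2·(30k^5 + 13k).
Also, for k ≥ 30 we have 2·(30k^5 + 13k) ≥ 30(k+1)^5 + 13(k+1), since 2·(30k^5 + 13k) − (30(k+1)^5 + 13(k+1)) = 30k^5 - 150k^4 - 300k^3 - 300k^2 - 137k - 43, which is nonnegative for all k ≥ 30.
Combining, 2^(k + 1) ≥ 30(k+1)^5 + 13(k+1).
By induction, the statement is established for all m ≥ 30.
Hence the smallest such N is 30.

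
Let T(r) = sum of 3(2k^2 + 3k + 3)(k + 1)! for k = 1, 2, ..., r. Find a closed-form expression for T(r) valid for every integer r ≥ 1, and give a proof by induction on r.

T(r) = (6r + 3)(r + 2)! - 6

We claim T(r) = (6r + 3)(r + 2)! - 6 for all r ≥ 1.
Base step (r = 1): T(1) = 48, and the closed form gives 48. They agree.
Inductive step: suppose the statement holds for some k ≥ 1, so T(k) = (6k + 3)(k + 2)! - 6.
Then T(k+1) = T(k) + (3(2k^2 + 7k + 8)(k + 2)!) = ((6k + 3)(k + 2)! - 6) + (3(2k^2 + 7k + 8)(k + 2)!).
Simplifying, T(k+1) = (6(k+1) + 3)((k+1) + 2)! - 6,
which is the closed form with r = k+1.
Hence, by induction on r, the claim holds for every r ≥ 1.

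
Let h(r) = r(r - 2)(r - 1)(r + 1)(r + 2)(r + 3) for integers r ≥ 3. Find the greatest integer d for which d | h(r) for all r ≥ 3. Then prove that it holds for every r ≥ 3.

Computing the first values: h(3) = 720 and h(4) = 5040; gcd(720, 5040) = 720, so d ≤ 720.
We prove 720 | r(r - 2)(r - 1)(r + 1)(r + 2)(r + 3) for all r ≥ 3 by induction on r.
Base case (r = 3): h(3) = 720 = 720·(1), so 720 | h(3).
Suppose the result is true for r = k, i.e. 720 | h(k). Then
h(k+1) − h(k) = (k-1)·k·(k+1)·(k+2)·(k+3)·(k+4) − (k-2)·(k-1)·k·(k+1)·(k+2)·(k+3) = (k-1)·k·(k+1)·(k+2)·(k+3)·[(k+4) − (k-2)] = 6·(k-1)·k·(k+1)·(k+2)·(k+3). The product of 5 consecutive integers is divisible by (5)! = 120, so h(k+1) − h(k) is divisible by 6·120 = 720. By the inductive hypothesis 720 | h(k), hence 720 | h(k+1).
By induction, the statement is established for all r ≥ 3.
Therefore the largest such d is 720.

d = 720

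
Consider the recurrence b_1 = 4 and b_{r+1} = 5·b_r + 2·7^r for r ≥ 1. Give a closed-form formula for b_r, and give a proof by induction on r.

b_r = -3·5^(r - 1) + 7^r

Computing the first terms: b_1 = 4, b_2 = 34, b_3 = 268. This suggests b_r = -3·5^(r - 1) + 7^r.
When r = 1: the formula gives 4 = 4 = b_1.
Inductive step: assume the claim holds for r = m, so b_m = -3·5^(m - 1) + 7^m.
Then b_{m+1} = 5·b_m + 2·7^m = 5·(-3·5^(m - 1) + 7^m) + 2·7^m = -3·5^m + 7^(m + 1) = -3·5^((m+1) - 1) + 7^(m+1),
which is the claimed formula at r = m+1.
Hence, by induction on r, the claim holds for every r ≥ 1.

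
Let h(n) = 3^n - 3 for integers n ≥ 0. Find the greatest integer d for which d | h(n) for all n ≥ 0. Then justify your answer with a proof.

d = 2

Computing the first values: h(0) = -2 and h(1) = 0; gcd(-2, 0) = 2, so d ≤ 2.
We prove 2 | 3^n - 3 for all n ≥ 0 by induction on n.
Base step (n = 0): h(0) = -2 = 2·(-1), so 2 | h(0).
Suppose the result is true for n = m, i.e. 2 | h(m). Then
h(m+1) = 3^(m+1) - 3 = 3·(3^m - 3) + 6 = 3·h(m) + 6. The first term is divisible by 2 by the inductive hypothesis, and 6 is divisible by 2. Hence 2 | h(m+1).
By induction, the statement is established for all n ≥ 0.
Therefore the largest such d is 2.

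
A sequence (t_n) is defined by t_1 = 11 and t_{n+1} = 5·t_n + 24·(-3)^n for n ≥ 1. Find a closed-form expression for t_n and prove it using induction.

t_n = (-3)^(n + 1) + 2·5^(n - 1)

Computing the first terms: t_1 = 11, t_2 = -17, t_3 = 131. This suggests t_n = (-3)^(n + 1) + 2·5^(n - 1).
Base case (n = 1): the formula gives 11 = 11 = t_1.
Inductive step: assume the claim holds for n = m, so t_m = (-3)^(m + 1) + 2·5^(m - 1).
Then t_{m+1} = 5·t_m + 24·(-3)^m = 5·((-3)^(m + 1) + 2·5^(m - 1)) + 24·(-3)^m = (-3)^(m + 2) + 2·5^m = (-3)^((m+1) + 1) + 2·5^((m+1) - 1),
which is the claimed formula at n = m+1.
By induction, the statement is established for all n ≥ 1.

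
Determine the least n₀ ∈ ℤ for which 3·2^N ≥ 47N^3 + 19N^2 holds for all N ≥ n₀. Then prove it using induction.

At N = 16: 196608 < 197376, so the inequality fails and n₀ ≥ 17. We prove 3·2^N ≥ 47N^3 + 19N^2 for all N ≥ 17.
Base step (N = 17): 3·2^N = 393216 and 47N^3 + 19N^2 = 236402, so 393216 ≥ 236402.
Suppose the result is true for N = m, so 3·2^m ≥ 47m^3 + 19m^2.
Then 3·2^(m + 1) = 2·(3·2^m) ≥ 2·(47m^3 + 19m^2).
Also, for m ≥ 17 we have 2·(47m^3 + 19m^2) ≥ 47(m+1)^3 + 19(m+1)^2, since 2·(47m^3 + 19m^2) − (47(m+1)^3 + 19(m+1)^2) = 47m^3 - 122m^2 - 179m - 66, which is nonnegative for all m ≥ 17.
Combining, 3·2^(m + 1) ≥ 47(m+1)^3 + 19(m+1)^2.
Hence, by induction on N, the claim holds for every N ≥ 17.
Hence the smallest such n₀ is 17.

n₀ = 17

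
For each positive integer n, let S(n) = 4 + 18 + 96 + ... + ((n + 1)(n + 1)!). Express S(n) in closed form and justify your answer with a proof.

S(n) = (n + 2)! - 2

We claim S(n) = (n + 2)! - 2 for all n ≥ 1.
Base case (n = 1): S(1) = 4, and the closed form gives 4. They agree.
Inductive step: assume the claim holds for n = p, so S(p) = (p + 2)! - 2.
Then S(p+1) = S(p) + ((p + 2)(p + 2)!) = ((p + 2)! - 2) + ((p + 2)(p + 2)!).
Simplifying, S(p+1) = ((p+1) + 2)! - 2,
which is the closed form with n = p+1.
This completes the induction.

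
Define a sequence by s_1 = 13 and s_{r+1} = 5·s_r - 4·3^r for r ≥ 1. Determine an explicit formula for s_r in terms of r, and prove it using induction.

Computing the first terms: s_1 = 13, s_2 = 53, s_3 = 229. This suggests s_r = 2·3^r + 7·5^(r - 1).
Base step (r = 1): the formula gives 13 = 13 = s_1.
Suppose the result is true for r = m, so s_m = 2·3^m + 7·5^(m - 1).
Then s_{m+1} = 5·s_m - 4·3^m = 5·(2·3^m + 7·5^(m - 1)) - 4·3^m = 2·3^(m + 1) + 7·5^m = 2·3^(m+1) + 7·5^((m+1) - 1),
which is the claimed formula at r = m+1.
This completes the induction.

s_r = 2·3^r + 7·5^(r - 1)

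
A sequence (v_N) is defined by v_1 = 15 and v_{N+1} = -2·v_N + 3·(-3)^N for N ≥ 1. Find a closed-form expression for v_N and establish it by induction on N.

v_N = -3(-2)^N + (-3)^(N + 1)

Computing the first terms: v_1 = 15, v_2 = -39, v_3 = 105. This suggests v_N = -3(-2)^N + (-3)^(N + 1).
For the base case N = 1: the formula gives 15 = 15 = v_1.
Inductive step: assume the claim holds for N = p, so v_p = -3(-2)^p + (-3)^(p + 1).
Then v_{p+1} = -2·v_p + 3·(-3)^p = -2·(-3(-2)^p + (-3)^(p + 1)) + 3·(-3)^p = -3(-2)^(p + 1) + (-3)^(p + 2) = -3(-2)^(p+1) + (-3)^((p+1) + 1),
which is the claimed formula at N = p+1.
By induction, the statement is established for all N ≥ 1.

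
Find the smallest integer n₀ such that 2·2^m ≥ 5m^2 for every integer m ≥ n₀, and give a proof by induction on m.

At m = 6: 128 < 180, so the inequality fails and n₀ ≥ 7. We prove 2·2^m ≥ 5m^2 for all m ≥ 7.
When m = 7: 2·2^m = 256 and 5m^2 = 245, so 256 ≥ 245.
For the inductive step, assume it holds for an arbitrary i ≥ 7, so 2·2^i ≥ 5i^2.
Then 2·2^(i + 1) = 2·(2·2^i) ≥ 2·(5i^2).
Also, for i ≥ 7 we have 2·(5i^2) ≥ 5(i+1)^2, since 2 ≥ (1 + 1/i)^2 for all i ≥ 7.
Combining, 2·2^(i + 1) ≥ 5(i+1)^2.
This completes the induction.
Hence the smallest such n₀ is 7.

n₀ = 7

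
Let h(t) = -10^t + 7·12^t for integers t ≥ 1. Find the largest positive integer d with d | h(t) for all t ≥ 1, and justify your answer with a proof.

Computing the first values: h(1) = 74 and h(2) = 908; gcd(74, 908) = 2, so d ≤ 2.
We prove 2 | -10^t + 7·12^t for all t ≥ 1 by induction on t.
When t = 1: h(1) = 74 = 2·(37), so 2 | h(1).
Inductive step: assume the claim holds for t = j, i.e. 2 | h(j). Then
h(j+1) − 12·h(j) = (-10^(j+1) + 7·12^(j+1)) − 12·(-10^j + 7·12^j) = (-1)·10^j·(10 − 12) = (2)·10^j. Since 2 | h(j) by the inductive hypothesis, 2 | 12·h(j); and 2 | 2 since 2 = 2·1. Therefore 2 | h(j+1).
By induction, the statement is established for all t ≥ 1.
Therefore the largest such d is 2.

d = 2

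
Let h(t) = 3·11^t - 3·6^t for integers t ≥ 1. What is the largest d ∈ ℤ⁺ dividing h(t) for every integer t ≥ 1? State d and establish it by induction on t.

d = 15

Computing the first values: h(1) = 15 and h(2) = 255; gcd(15, 255) = 15, so d ≤ 15.
We prove 15 | 3·11^t - 3·6^t for all t ≥ 1 by induction on t.
Base case (t = 1): h(1) = 15 = 15·(1), so 15 | h(1).
Inductive step: assume the claim holds for t = r, i.e. 15 | h(r). Then
h(r+1) − 11·h(r) = (3·11^(r+1) - 3·6^(r+1)) − 11·(3·11^r - 3·6^r) = (-3)·6^r·(6 − 11) = (15)·6^r. Since 15 | h(r) by the inductive hypothesis, 15 | 11·h(r); and 15 | 15 since 15 = 15·1. Therefore 15 | h(r+1).
This completes the induction.
Therefore the largest such d is 15.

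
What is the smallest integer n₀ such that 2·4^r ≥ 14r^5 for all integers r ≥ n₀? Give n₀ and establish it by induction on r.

n₀ = 10

At r = 9: 524288 < 826686, so the inequality fails and n₀ ≥ 10. We prove 2·4^r ≥ 14r^5 for all r ≥ 10.
Base case (r = 10): 2·4^r = 2097152 and 14r^5 = 1400000, so 2097152 ≥ 1400000.
Suppose the result is true for r = m, so 2·4^m ≥ 14m^5.
Then 2·4^(m + 1) = 4·(2·4^m) ≥ 4·(14m^5).
Also, for m ≥ 10 we have 4·(14m^5) ≥ 14(m+1)^5, since 4 ≥ (1 + 1/m)^5 for all m ≥ 10.
Combining, 2·4^(m + 1) ≥ 14(m+1)^5.
By the principle of mathematical induction, the result holds for all r ≥ 10.
Hence the smallest such n₀ is 10.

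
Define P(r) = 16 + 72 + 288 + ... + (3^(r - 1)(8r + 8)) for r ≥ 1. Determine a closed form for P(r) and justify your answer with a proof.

We claim P(r) = 2·3^r(2r + 1) - 2 for all r ≥ 1.
Base case (r = 1): P(1) = 16, and the closed form gives 16. They agree.
Inductive step: assume the claim holds for r = j, so P(j) = 2·3^j(2j + 1) - 2.
Then P(j+1) = P(j) + (8·3^j(j + 2)) = (2·3^j(2j + 1) - 2) + (8·3^j(j + 2)).
Simplifying, P(j+1) = 12·3^j·j + 18·3^j - 2 = 2·3^(j+1)(2(j+1) + 1) - 2,
which is the closed form with r = j+1.
By the principle of mathematical induction, the result holds for all r ≥ 1.

P(r) = 2·3^r(2r + 1) - 2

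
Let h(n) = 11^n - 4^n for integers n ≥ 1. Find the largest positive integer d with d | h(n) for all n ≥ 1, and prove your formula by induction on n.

d = 7

Computing the first values: h(1) = 7 and h(2) = 105; gcd(7, 105) = 7, so d ≤ 7.
We prove 7 | 11^n - 4^n for all n ≥ 1 by induction on n.
For the base case n = 1: h(1) = 7 = 7·(1), so 7 | h(1).
For the inductive step, assume it holds for an arbitrary m ≥ 1, i.e. 7 | h(m). Then
11^{m+1} − 4^{m+1} = 11·11^m − 4·4^m = 11·(11^m − 4^m) + (7)·4^m. The first term is divisible by 7 by the inductive hypothesis, and the second term (7)·4^m is divisible by 7 since 7 | 7. Hence 7 | h(m+1).
By the principle of mathematical induction, the result holds for all n ≥ 1.
Therefore the largest such d is 7.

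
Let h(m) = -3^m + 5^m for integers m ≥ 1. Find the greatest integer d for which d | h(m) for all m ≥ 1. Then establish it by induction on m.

Computing the first values: h(1) = 2 and h(2) = 16; gcd(2, 16) = 2, so d ≤ 2.
We prove 2 | -3^m + 5^m for all m ≥ 1 by induction on m.
Base step (m = 1): h(1) = 2 = 2·(1), so 2 | h(1).
For the inductive step, assume it holds for an arbitrary i ≥ 1, i.e. 2 | h(i). Then
5^{i+1} − 3^{i+1} = 5·5^i − 3·3^i = 5·(5^i − 3^i) + (2)·3^i. The first term is divisible by 2 by the inductive hypothesis, and the second term (2)·3^i is divisible by 2 since 2 | 2. Hence 2 | h(i+1).
By induction, the statement is established for all m ≥ 1.
Therefore the largest such d is 2.

d = 2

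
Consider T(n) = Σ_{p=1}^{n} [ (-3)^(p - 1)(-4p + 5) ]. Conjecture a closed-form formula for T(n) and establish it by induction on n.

We claim T(n) = (-3)^n(n - 1) + 1 for all n ≥ 1.
Base case (n = 1): T(1) = 1, and the closed form gives 1. They agree.
Inductive step: suppose the statement holds for some p ≥ 1, so T(p) = (-3)^p(p - 1) + 1.
Then T(p+1) = T(p) + ((-3)^p(-4p + 1)) = ((-3)^p(p - 1) + 1) + ((-3)^p(-4p + 1)).
Simplifying, T(p+1) = (-3)^(p + 1)p + 1 = (-3)^(p+1)((p+1) - 1) + 1,
which is the closed form with n = p+1.
By the principle of mathematical induction, the result holds for all n ≥ 1.

T(n) = (-3)^n(n - 1) + 1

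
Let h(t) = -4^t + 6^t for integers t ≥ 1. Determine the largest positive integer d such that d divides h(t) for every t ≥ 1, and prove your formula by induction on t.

d = 2

Computing the first values: h(1) = 2 and h(2) = 20; gcd(2, 20) = 2, so d ≤ 2.
We prove 2 | -4^t + 6^t for all t ≥ 1 by induction on t.
When t = 1: h(1) = 2 = 2·(1), so 2 | h(1).
Suppose the result is true for t = j, i.e. 2 | h(j). Then
6^{j+1} − 4^{j+1} = 6·6^j − 4·4^j = 6·(6^j − 4^j) + (2)·4^j. The first term is divisible by 2 by the inductive hypothesis, and the second term (2)·4^j is divisible by 2 since 2 | 2. Hence 2 | h(j+1).
This completes the induction.
Therefore the largest such d is 2.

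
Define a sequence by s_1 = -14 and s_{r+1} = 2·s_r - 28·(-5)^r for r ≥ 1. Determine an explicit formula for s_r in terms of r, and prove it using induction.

Computing the first terms: s_1 = -14, s_2 = 112, s_3 = -476. This suggests s_r = 4(-5)^r + 3·2^r.
Base case (r = 1): the formula gives -14 = -14 = s_1.
For the inductive step, assume it holds for an arbitrary j ≥ 1, so s_j = 4(-5)^j + 3·2^j.
Then s_{j+1} = 2·s_j - 28·(-5)^j = 2·(4(-5)^j + 3·2^j) - 28·(-5)^j = 4(-5)^(j + 1) + 3·2^(j + 1),
which is the claimed formula at r = j+1.
By the principle of mathematical induction, the result holds for all r ≥ 1.

s_r = 4(-5)^r + 3·2^r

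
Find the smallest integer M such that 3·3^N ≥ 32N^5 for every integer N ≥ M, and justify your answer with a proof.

M = 15

At N = 14: 14348907 < 17210368, so the inequality fails and M ≥ 15. We prove 3·3^N ≥ 32N^5 for all N ≥ 15.
Base case (N = 15): 3·3^N = 43046721 and 32N^5 = 24300000, so 43046721 ≥ 24300000.
For the inductive step, assume it holds for an arbitrary r ≥ 15, so 3·3^r ≥ 32r^5.
Then 3·3^(r + 1) = 3·(3·3^r) ≥ 3·(32r^5).
Also, for r ≥ 15 we have 3·(32r^5) ≥ 32(r+1)^5, since 3 ≥ (1 + 1/r)^5 for all r ≥ 15.
Combining, 3·3^(r + 1) ≥ 32(r+1)^5.
By the principle of mathematical induction, the result holds for all N ≥ 15.
Hence the smallest such M is 15.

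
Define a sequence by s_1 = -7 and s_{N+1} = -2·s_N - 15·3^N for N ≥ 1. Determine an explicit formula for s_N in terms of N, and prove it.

Computing the first terms: s_1 = -7, s_2 = -31, s_3 = -73. This suggests s_N = -(-2)^N - 3^(N + 1).
Base step (N = 1): the formula gives -7 = -7 = s_1.
Inductive step: assume the claim holds for N = r, so s_r = -(-2)^r - 3^(r + 1).
Then s_{r+1} = -2·s_r - 15·3^r = -2·(-(-2)^r - 3^(r + 1)) - 15·3^r = -(-2)^(r + 1) - 3^(r + 2) = -(-2)^(r+1) - 3^((r+1) + 1),
which is the claimed formula at N = r+1.
By induction, the statement is established for all N ≥ 1.

s_N = -(-2)^N - 3^(N + 1)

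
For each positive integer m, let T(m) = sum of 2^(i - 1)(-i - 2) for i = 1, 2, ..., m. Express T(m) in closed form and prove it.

We claim T(m) = -2^m(m + 1) + 1 for all m ≥ 1.
Base step (m = 1): T(1) = -3, and the closed form gives -3. They agree.
For the inductive step, assume it holds for an arbitrary i ≥ 1, so T(i) = -2^i(i + 1) + 1.
Then T(i+1) = T(i) + (2^i(-i - 3)) = (-2^i(i + 1) + 1) + (2^i(-i - 3)).
Simplifying, T(i+1) = -2^(i + 1)i - 2^(i + 2) + 1 = -2^(i+1)((i+1) + 1) + 1,
which is the closed form with m = i+1.
Hence, by induction on m, the claim holds for every m ≥ 1.

T(m) = -2^m(m + 1) + 1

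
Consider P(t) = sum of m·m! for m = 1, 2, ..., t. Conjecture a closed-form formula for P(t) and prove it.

We claim P(t) = (t + 1)! - 1 for all t ≥ 1.
Base case (t = 1): P(1) = 1, and the closed form gives 1. They agree.
Inductive step: assume the claim holds for t = m, so P(m) = (m + 1)! - 1.
Then P(m+1) = P(m) + ((m + 1)(m + 1)!) = ((m + 1)! - 1) + ((m + 1)(m + 1)!).
Simplifying, P(m+1) = ((m+1) + 1)! - 1,
which is the closed form with t = m+1.
By induction, the statement is established for all t ≥ 1.

P(t) = (t + 1)! - 1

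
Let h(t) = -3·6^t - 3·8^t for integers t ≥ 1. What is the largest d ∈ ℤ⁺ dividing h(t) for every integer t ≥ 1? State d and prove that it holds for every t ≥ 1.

d = 6

Computing the first values: h(1) = -42 and h(2) = -300; gcd(-42, -300) = 6, so d ≤ 6.
We prove 6 | -3·6^t - 3·8^t for all t ≥ 1 by induction on t.
For the base case t = 1: h(1) = -42 = 6·(-7), so 6 | h(1).
Suppose the result is true for t = p, i.e. 6 | h(p). Then
h(p+1) − 8·h(p) = (-3·6^(p+1) - 3·8^(p+1)) − 8·(-3·6^p - 3·8^p) = (-3)·6^p·(6 − 8) = (6)·6^p. Since 6 | h(p) by the inductive hypothesis, 6 | 8·h(p); and 6 | 6 since 6 = 6·1. Therefore 6 | h(p+1).
Hence, by induction on t, the claim holds for every t ≥ 1.
Therefore the largest such d is 6.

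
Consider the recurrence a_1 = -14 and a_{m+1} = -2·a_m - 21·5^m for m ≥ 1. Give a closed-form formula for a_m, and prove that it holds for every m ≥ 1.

Computing the first terms: a_1 = -14, a_2 = -77, a_3 = -371. This suggests a_m = (-2)^(m - 1) - 3·5^m.
For the base case m = 1: the formula gives -14 = -14 = a_1.
For the inductive step, assume it holds for an arbitrary r ≥ 1, so a_r = (-2)^(r - 1) - 3·5^r.
Then a_{r+1} = -2·a_r - 21·5^r = -2·((-2)^(r - 1) - 3·5^r) - 21·5^r = (-2)^r - 3·5^(r + 1) = (-2)^((r+1) - 1) - 3·5^(r+1),
which is the claimed formula at m = r+1.
This completes the induction.

a_m = (-2)^(m - 1) - 3·5^m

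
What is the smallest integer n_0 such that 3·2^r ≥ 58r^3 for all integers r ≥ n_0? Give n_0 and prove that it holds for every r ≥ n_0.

n_0 = 17

At r = 16: 196608 < 237568, so the inequality fails and n_0 ≥ 17. We prove 3·2^r ≥ 58r^3 for all r ≥ 17.
Base case (r = 17): 3·2^r = 393216 and 58r^3 = 284954, so 393216 ≥ 284954.
Inductive step: suppose the statement holds for some p ≥ 17, so 3·2^p ≥ 58p^3.
Then 3·2^(p + 1) = 2·(3·2^p) ≥ 2·(58p^3).
Also, for p ≥ 17 we have 2·(58p^3) ≥ 58(p+1)^3, since 2 ≥ (1 + 1/p)^3 for all p ≥ 17.
Combining, 3·2^(p + 1) ≥ 58(p+1)^3.
By induction, the statement is established for all r ≥ 17.
Hence the smallest such n_0 is 17.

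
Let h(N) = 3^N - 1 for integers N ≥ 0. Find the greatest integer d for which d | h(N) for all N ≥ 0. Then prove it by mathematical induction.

d = 2

Computing the first values: h(0) = 0 and h(1) = 2; gcd(0, 2) = 2, so d ≤ 2.
We prove 2 | 3^N - 1 for all N ≥ 0 by induction on N.
Base case (N = 0): h(0) = 0 = 2·(0), so 2 | h(0).
Suppose the result is true for N = m, i.e. 2 | h(m). Then
h(m+1) = 3^(m+1) - 1 = 3·(3^m - 1) + 2 = 3·h(m) + 2. The first term is divisible by 2 by the inductive hypothesis, and 2 is divisible by 2. Hence 2 | h(m+1).
Hence, by induction on N, the claim holds for every N ≥ 0.
Therefore the largest such d is 2.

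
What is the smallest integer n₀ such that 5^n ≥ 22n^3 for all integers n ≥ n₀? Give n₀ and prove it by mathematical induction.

At n = 4: 625 < 1408, so the inequality fails and n₀ ≥ 5. We prove 5^n ≥ 22n^3 for all n ≥ 5.
Base case (n = 5): 5^n = 3125 and 22n^3 = 2750, so 3125 ≥ 2750.
Inductive step: assume the claim holds for n = i, so 5^i ≥ 22i^3.
Then 5^(i + 1) = 5·(5^i) ≥ 5·(22i^3).
Also, for i ≥ 5 we have 5·(22i^3) ≥ 22(i+1)^3, since 5 ≥ (1 + 1/i)^3 for all i ≥ 5.
Combining, 5^(i + 1) ≥ 22(i+1)^3.
By induction, the statement is established for all n ≥ 5.
Hence the smallest such n₀ is 5.

n₀ = 5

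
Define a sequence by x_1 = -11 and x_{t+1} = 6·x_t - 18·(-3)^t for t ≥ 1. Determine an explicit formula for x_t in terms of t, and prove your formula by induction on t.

x_t = 2(-3)^t - 5·6^(t - 1)

Computing the first terms: x_1 = -11, x_2 = -12, x_3 = -234. This suggests x_t = 2(-3)^t - 5·6^(t - 1).
Base case (t = 1): the formula gives -11 = -11 = x_1.
Suppose the result is true for t = i, so x_i = 2(-3)^i - 5·6^(i - 1).
Then x_{i+1} = 6·x_i - 18·(-3)^i = 6·(2(-3)^i - 5·6^(i - 1)) - 18·(-3)^i = 2(-3)^(i + 1) - 5·6^i = 2(-3)^(i+1) - 5·6^((i+1) - 1),
which is the claimed formula at t = i+1.
By induction, the statement is established for all t ≥ 1.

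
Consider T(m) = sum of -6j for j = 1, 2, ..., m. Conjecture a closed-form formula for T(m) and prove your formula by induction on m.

T(m) = -3m(m + 1)

We claim T(m) = -3m(m + 1) for all m ≥ 1.
Base step (m = 1): T(1) = -6, and the closed form gives -6. They agree.
Suppose the result is true for m = j, so T(j) = 3j(-j - 1).
Then T(j+1) = T(j) + (-6j - 6) = (3j(-j - 1)) + (-6j - 6).
Simplifying, T(j+1) = -3(j + 1)(j + 2) = -3(j+1)((j+1) + 1),
which is the closed form with m = j+1.
By induction, the statement is established for all m ≥ 1.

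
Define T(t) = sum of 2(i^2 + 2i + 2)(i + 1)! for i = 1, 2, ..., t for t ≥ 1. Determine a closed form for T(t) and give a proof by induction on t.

We claim T(t) = (2t + 2)(t + 2)! - 4 for all t ≥ 1.
Base step (t = 1): T(1) = 20, and the closed form gives 20. They agree.
Suppose the result is true for t = i, so T(i) = (2i + 2)(i + 2)! - 4.
Then T(i+1) = T(i) + (2(i^2 + 4i + 5)(i + 2)!) = ((2i + 2)(i + 2)! - 4) + (2(i^2 + 4i + 5)(i + 2)!).
Simplifying, T(i+1) = (2(i+1) + 2)((i+1) + 2)! - 4,
which is the closed form with t = i+1.
By the principle of mathematical induction, the result holds for all t ≥ 1.

T(t) = (2t + 2)(t + 2)! - 4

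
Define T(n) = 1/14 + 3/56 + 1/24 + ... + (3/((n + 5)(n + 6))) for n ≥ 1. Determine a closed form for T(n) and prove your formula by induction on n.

T(n) = n/(2(n + 6))

We claim T(n) = n/(2(n + 6)) for all n ≥ 1.
Base case (n = 1): T(1) = 1/14, and the closed form gives 1/14. They agree.
Inductive step: assume the claim holds for n = r, so T(r) = r/(2(r + 6)).
Then T(r+1) = T(r) + (3/((r + 6)(r + 7))) = (r/(2(r + 6))) + (3/((r + 6)(r + 7))).
Simplifying, T(r+1) = (r + 1)/(2(r + 7)) = (r+1)/(2((r+1) + 6)),
which is the closed form with n = r+1.
By the principle of mathematical induction, the result holds for all n ≥ 1.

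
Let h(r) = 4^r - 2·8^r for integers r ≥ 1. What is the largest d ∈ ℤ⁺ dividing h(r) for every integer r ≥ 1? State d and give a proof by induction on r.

d = 4

Computing the first values: h(1) = -12 and h(2) = -112; gcd(-12, -112) = 4, so d ≤ 4.
We prove 4 | 4^r - 2·8^r for all r ≥ 1 by induction on r.
When r = 1: h(1) = -12 = 4·(-3), so 4 | h(1).
Inductive step: assume the claim holds for r = i, i.e. 4 | h(i). Then
h(i+1) − 8·h(i) = (4^(i+1) - 2·8^(i+1)) − 8·(4^i - 2·8^i) = (1)·4^i·(4 − 8) = (-4)·4^i. Since 4 | h(i) by the inductive hypothesis, 4 | 8·h(i); and 4 | -4 since -4 = 4·-1. Therefore 4 | h(i+1).
Hence, by induction on r, the claim holds for every r ≥ 1.
Therefore the largest such d is 4.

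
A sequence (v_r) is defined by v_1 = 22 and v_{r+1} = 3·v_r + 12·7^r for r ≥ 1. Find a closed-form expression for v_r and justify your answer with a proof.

Computing the first terms: v_1 = 22, v_2 = 150, v_3 = 1038. This suggests v_r = 3^(r - 1) + 3·7^r.
Base step (r = 1): the formula gives 22 = 22 = v_1.
Inductive step: suppose the statement holds for some k ≥ 1, so v_k = 3^(k - 1) + 3·7^k.
Then v_{k+1} = 3·v_k + 12·7^k = 3·(3^(k - 1) + 3·7^k) + 12·7^k = 3^k + 3·7^(k + 1) = 3^((k+1) - 1) + 3·7^(k+1),
which is the claimed formula at r = k+1.
By induction, the statement is established for all r ≥ 1.

v_r = 3^(r - 1) + 3·7^r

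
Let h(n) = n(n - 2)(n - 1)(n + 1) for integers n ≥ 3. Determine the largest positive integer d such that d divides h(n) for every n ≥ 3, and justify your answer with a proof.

d = 24

Computing the first values: h(3) = 24 and h(4) = 120; gcd(24, 120) = 24, so d ≤ 24.
We prove 24 | n(n - 2)(n - 1)(n + 1) for all n ≥ 3 by induction on n.
Base case (n = 3): h(3) = 24 = 24·(1), so 24 | h(3).
Suppose the result is true for n = m, i.e. 24 | h(m). Then
h(m+1) − h(m) = (m-1)·m·(m+1)·(m+2) − (m-2)·(m-1)·m·(m+1) = (m-1)·m·(m+1)·[(m+2) − (m-2)] = 4·(m-1)·m·(m+1). The product of 3 consecutive integers is divisible by (3)! = 6, so h(m+1) − h(m) is divisible by 4·6 = 24. By the inductive hypothesis 24 | h(m), hence 24 | h(m+1).
By the principle of mathematical induction, the result holds for all n ≥ 3.
Therefore the largest such d is 24.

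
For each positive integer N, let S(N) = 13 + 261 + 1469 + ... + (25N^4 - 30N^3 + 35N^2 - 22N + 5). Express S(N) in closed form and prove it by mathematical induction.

S(N) = N(5N^4 + 5N^3 + 5N^2 - N - 1)

We claim S(N) = N(5N^4 + 5N^3 + 5N^2 - N - 1) for all N ≥ 1.
For the base case N = 1: S(1) = 13, and the closed form gives 13. They agree.
Inductive step: assume the claim holds for N = j, so S(j) = j(5j^4 + 5j^3 + 5j^2 - j - 1).
Then S(j+1) = S(j) + (25j^4 + 70j^3 + 95j^2 + 58j + 13) = (j(5j^4 + 5j^3 + 5j^2 - j - 1)) + (25j^4 + 70j^3 + 95j^2 + 58j + 13).
Simplifying, S(j+1) = (j + 1)(5j^4 + 25j^3 + 50j^2 + 44j + 13) = (j+1)(5(j+1)^4 + 5(j+1)^3 + 5(j+1)^2 - (j+1) - 1),
which is the closed form with N = j+1.
This completes the induction.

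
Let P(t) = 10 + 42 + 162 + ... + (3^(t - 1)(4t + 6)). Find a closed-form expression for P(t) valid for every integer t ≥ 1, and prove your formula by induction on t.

We claim P(t) = 2·3^t(t + 1) - 2 for all t ≥ 1.
When t = 1: P(1) = 10, and the closed form gives 10. They agree.
For the inductive step, assume it holds for an arbitrary j ≥ 1, so P(j) = 2·3^j(j + 1) - 2.
Then P(j+1) = P(j) + (3^j(4j + 10)) = (2·3^j(j + 1) - 2) + (3^j(4j + 10)).
Simplifying, P(j+1) = 6·3^j·j + 12·3^j - 2 = 2·3^(j+1)((j+1) + 1) - 2,
which is the closed form with t = j+1.
By induction, the statement is established for all t ≥ 1.

P(t) = 2·3^t(t + 1) - 2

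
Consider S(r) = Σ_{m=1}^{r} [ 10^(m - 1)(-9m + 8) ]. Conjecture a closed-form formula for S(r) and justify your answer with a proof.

S(r) = 10^r(-r + 1) - 1

We claim S(r) = 10^r(-r + 1) - 1 for all r ≥ 1.
For the base case r = 1: S(1) = -1, and the closed form gives -1. They agree.
Inductive step: suppose the statement holds for some m ≥ 1, so S(m) = 10^m(-m + 1) - 1.
Then S(m+1) = S(m) + (10^m(-9m - 1)) = (10^m(-m + 1) - 1) + (10^m(-9m - 1)).
Simplifying, S(m+1) = -10·10^m·m - 1 = 10^(m+1)(-(m+1) + 1) - 1,
which is the closed form with r = m+1.
By induction, the statement is established for all r ≥ 1.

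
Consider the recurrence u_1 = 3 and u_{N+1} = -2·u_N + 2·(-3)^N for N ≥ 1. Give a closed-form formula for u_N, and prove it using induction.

u_N = -3(-2)^(N - 1) - 2(-3)^N

Computing the first terms: u_1 = 3, u_2 = -12, u_3 = 42. This suggests u_N = -3(-2)^(N - 1) - 2(-3)^N.
For the base case N = 1: the formula gives 3 = 3 = u_1.
Suppose the result is true for N = p, so u_p = -3(-2)^(p - 1) - 2(-3)^p.
Then u_{p+1} = -2·u_p + 2·(-3)^p = -2·(-3(-2)^(p - 1) - 2(-3)^p) + 2·(-3)^p = -3(-2)^p - 2(-3)^(p + 1) = -3(-2)^((p+1) - 1) - 2(-3)^(p+1),
which is the claimed formula at N = p+1.
Hence, by induction on N, the claim holds for every N ≥ 1.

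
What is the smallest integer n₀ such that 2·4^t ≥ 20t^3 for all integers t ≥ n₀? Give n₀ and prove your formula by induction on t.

n₀ = 6

At t = 5: 2048 < 2500, so the inequality fails and n₀ ≥ 6. We prove 2·4^t ≥ 20t^3 for all t ≥ 6.
Base case (t = 6): 2·4^t = 8192 and 20t^3 = 4320, so 8192 ≥ 4320.
Inductive step: suppose the statement holds for some k ≥ 6, so 2·4^k ≥ 20k^3.
Then 2·4^(k + 1) = 4·(2·4^k) ≥ 4·(20k^3).
Also, for k ≥ 6 we have 4·(20k^3) ≥ 20(k+1)^3, since 4 ≥ (1 + 1/k)^3 for all k ≥ 6.
Combining, 2·4^(k + 1) ≥ 20(k+1)^3.
By induction, the statement is established for all t ≥ 6.
Hence the smallest such n₀ is 6.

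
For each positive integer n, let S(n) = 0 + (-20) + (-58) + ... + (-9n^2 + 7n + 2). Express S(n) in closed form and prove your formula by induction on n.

S(n) = -n(n - 1)(3n + 4)

We claim S(n) = -n(n - 1)(3n + 4) for all n ≥ 1.
Base step (n = 1): S(1) = 0, and the closed form gives 0. They agree.
Inductive step: suppose the statement holds for some i ≥ 1, so S(i) = i(-3i^2 - i + 4).
Then S(i+1) = S(i) + (i(-9i - 11)) = (i(-3i^2 - i + 4)) + (i(-9i - 11)).
Simplifying, S(i+1) = -i(i + 1)(3i + 7) = -(i+1)((i+1) - 1)(3(i+1) + 4),
which is the closed form with n = i+1.
Hence, by induction on n, the claim holds for every n ≥ 1.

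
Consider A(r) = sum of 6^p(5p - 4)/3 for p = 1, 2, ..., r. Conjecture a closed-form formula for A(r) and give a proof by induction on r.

We claim A(r) = 2·6^r(r - 1) + 2 for all r ≥ 1.
For the base case r = 1: A(1) = 2, and the closed form gives 2. They agree.
Inductive step: suppose the statement holds for some p ≥ 1, so A(p) = 2·6^p(p - 1) + 2.
Then A(p+1) = A(p) + (6^p(10p + 2)) = (2·6^p(p - 1) + 2) + (6^p(10p + 2)).
Simplifying, A(p+1) = 12·6^p·p + 2 = 2·6^(p+1)((p+1) - 1) + 2,
which is the closed form with r = p+1.
Hence, by induction on r, the claim holds for every r ≥ 1.

A(r) = 2·6^r(r - 1) + 2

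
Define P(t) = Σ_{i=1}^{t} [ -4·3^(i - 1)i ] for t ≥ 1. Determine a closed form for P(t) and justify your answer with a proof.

We claim P(t) = 3^t(-2t + 1) - 1 for all t ≥ 1.
For the base case t = 1: P(1) = -4, and the closed form gives -4. They agree.
For the inductive step, assume it holds for an arbitrary i ≥ 1, so P(i) = 3^i(-2i + 1) - 1.
Then P(i+1) = P(i) + (4·3^i(-i - 1)) = (3^i(-2i + 1) - 1) + (4·3^i(-i - 1)).
Simplifying, P(i+1) = -6·3^i·i - 3·3^i - 1 = 3^(i+1)(-2(i+1) + 1) - 1,
which is the closed form with t = i+1.
By induction, the statement is established for all t ≥ 1.

P(t) = 3^t(-2t + 1) - 1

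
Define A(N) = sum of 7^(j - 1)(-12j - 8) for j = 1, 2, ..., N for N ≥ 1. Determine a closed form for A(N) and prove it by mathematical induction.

We claim A(N) = -7^N(2N + 1) + 1 for all N ≥ 1.
For the base case N = 1: A(1) = -20, and the closed form gives -20. They agree.
For the inductive step, assume it holds for an arbitrary j ≥ 1, so A(j) = -7^j(2j + 1) + 1.
Then A(j+1) = A(j) + (7^j(-12j - 20)) = (-7^j(2j + 1) + 1) + (7^j(-12j - 20)).
Simplifying, A(j+1) = -14·7^j·j - 21·7^j + 1 = -7^(j+1)(2(j+1) + 1) + 1,
which is the closed form with N = j+1.
This completes the induction.

A(N) = -7^N(2N + 1) + 1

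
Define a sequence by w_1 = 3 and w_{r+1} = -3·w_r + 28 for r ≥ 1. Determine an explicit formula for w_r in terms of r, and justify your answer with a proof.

w_r = -4(-3)^(r - 1) + 7

Computing the first terms: w_1 = 3, w_2 = 19, w_3 = -29. This suggests w_r = -4(-3)^(r - 1) + 7.
Base case (r = 1): the formula gives 3 = 3 = w_1.
Suppose the result is true for r = m, so w_m = -4(-3)^(m - 1) + 7.
Then w_{m+1} = -3·w_m + 28 = -3·(-4(-3)^(m - 1) + 7) + 28 = -4(-3)^m + 7 = -4(-3)^((m+1) - 1) + 7,
which is the claimed formula at r = m+1.
By induction, the statement is established for all r ≥ 1.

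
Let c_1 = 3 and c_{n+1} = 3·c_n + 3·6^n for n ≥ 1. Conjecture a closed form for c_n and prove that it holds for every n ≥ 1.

c_n = -3^n + 6^n

Computing the first terms: c_1 = 3, c_2 = 27, c_3 = 189. This suggests c_n = -3^n + 6^n.
When n = 1: the formula gives 3 = 3 = c_1.
Inductive step: assume the claim holds for n = i, so c_i = -3^i + 6^i.
Then c_{i+1} = 3·c_i + 3·6^i = 3·(-3^i + 6^i) + 3·6^i = -3^(i + 1) + 6^(i + 1),
which is the claimed formula at n = i+1.
By the principle of mathematical induction, the result holds for all n ≥ 1.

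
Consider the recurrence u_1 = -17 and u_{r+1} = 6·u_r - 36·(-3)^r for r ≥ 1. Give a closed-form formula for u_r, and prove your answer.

u_r = 4(-3)^r - 5·6^(r - 1)

Computing the first terms: u_1 = -17, u_2 = 6, u_3 = -288. This suggests u_r = 4(-3)^r - 5·6^(r - 1).
Base case (r = 1): the formula gives -17 = -17 = u_1.
Inductive step: assume the claim holds for r = i, so u_i = 4(-3)^i - 5·6^(i - 1).
Then u_{i+1} = 6·u_i - 36·(-3)^i = 6·(4(-3)^i - 5·6^(i - 1)) - 36·(-3)^i = 4(-3)^(i + 1) - 5·6^i = 4(-3)^(i+1) - 5·6^((i+1) - 1),
which is the claimed formula at r = i+1.
This completes the induction.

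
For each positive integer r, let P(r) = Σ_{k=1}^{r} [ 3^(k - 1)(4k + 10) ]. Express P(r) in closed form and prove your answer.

We claim P(r) = 2·3^r(r + 2) - 4 for all r ≥ 1.
Base step (r = 1): P(1) = 14, and the closed form gives 14. They agree.
Suppose the result is true for r = k, so P(k) = 2·3^k(k + 2) - 4.
Then P(k+1) = P(k) + (3^k(4k + 14)) = (2·3^k(k + 2) - 4) + (3^k(4k + 14)).
Simplifying, P(k+1) = 6·3^k·k + 18·3^k - 4 = 2·3^(k+1)((k+1) + 2) - 4,
which is the closed form with r = k+1.
Hence, by induction on r, the claim holds for every r ≥ 1.

P(r) = 2·3^r(r + 2) - 4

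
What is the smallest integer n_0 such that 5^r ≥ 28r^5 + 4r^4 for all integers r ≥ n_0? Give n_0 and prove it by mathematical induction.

n_0 = 9

At r = 8: 390625 < 933888, so the inequality fails and n_0 ≥ 9. We prove 5^r ≥ 28r^5 + 4r^4 for all r ≥ 9.
When r = 9: 5^r = 1953125 and 28r^5 + 4r^4 = 1679616, so 1953125 ≥ 1679616.
Suppose the result is true for r = i, so 5^i ≥ 28i^5 + 4i^4.
Then 5^(i + 1) = 5·(5^i) ≥ 5·(28i^5 + 4i^4).
Also, for i ≥ 9 we have 5·(28i^5 + 4i^4) ≥ 28(i+1)^5 + 4(i+1)^4, since 5·(28i^5 + 4i^4) − (28(i+1)^5 + 4(i+1)^4) = 112i^5 - 124i^4 - 296i^3 - 304i^2 - 156i - 32, which is nonnegative for all i ≥ 9.
Combining, 5^(i + 1) ≥ 28(i+1)^5 + 4(i+1)^4.
By induction, the statement is established for all r ≥ 9.
Hence the smallest such n_0 is 9.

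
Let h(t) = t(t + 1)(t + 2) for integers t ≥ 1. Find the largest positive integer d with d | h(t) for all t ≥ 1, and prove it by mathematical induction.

Computing the first values: h(1) = 6 and h(2) = 24; gcd(6, 24) = 6, so d ≤ 6.
We prove 6 | t(t + 1)(t + 2) for all t ≥ 1 by induction on t.
Base case (t = 1): h(1) = 6 = 6·(1), so 6 | h(1).
For the inductive step, assume it holds for an arbitrary m ≥ 1, i.e. 6 | h(m). Then
h(m+1) − h(m) = (m+1)·(m+2)·(m+3) − m·(m+1)·(m+2) = (m+1)·(m+2)·[(m+3) − m] = 3·(m+1)·(m+2). The product of 2 consecutive integers is divisible by (2)! = 2, so h(m+1) − h(m) is divisible by 3·2 = 6. By the inductive hypothesis 6 | h(m), hence 6 | h(m+1).
This completes the induction.
Therefore the largest such d is 6.

d = 6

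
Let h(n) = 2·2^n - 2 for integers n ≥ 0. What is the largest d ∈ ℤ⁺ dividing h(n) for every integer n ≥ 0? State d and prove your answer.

Computing the first values: h(0) = 0 and h(1) = 2; gcd(0, 2) = 2, so d ≤ 2.
We prove 2 | 2·2^n - 2 for all n ≥ 0 by induction on n.
For the base case n = 0: h(0) = 0 = 2·(0), so 2 | h(0).
Suppose the result is true for n = p, i.e. 2 | h(p). Then
h(p+1) = 2·2^(p+1) - 2 = 2·(2·2^p - 2) + 2 = 2·h(p) + 2. The first term is divisible by 2 by the inductive hypothesis, and 2 is divisible by 2. Hence 2 | h(p+1).
By the principle of mathematical induction, the result holds for all n ≥ 0.
Therefore the largest such d is 2.

d = 2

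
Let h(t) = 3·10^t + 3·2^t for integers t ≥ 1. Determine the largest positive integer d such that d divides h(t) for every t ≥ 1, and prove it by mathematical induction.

Computing the first values: h(1) = 36 and h(2) = 312; gcd(36, 312) = 12, so d ≤ 12.
We prove 12 | 3·10^t + 3·2^t for all t ≥ 1 by induction on t.
For the base case t = 1: h(1) = 36 = 12·(3), so 12 | h(1).
Inductive step: suppose the statement holds for some i ≥ 1, i.e. 12 | h(i). Then
h(i+1) − 10·h(i) = (3·10^(i+1) + 3·2^(i+1)) − 10·(3·10^i + 3·2^i) = (3)·2^i·(2 − 10) = (-24)·2^i. Since 12 | h(i) by the inductive hypothesis, 12 | 10·h(i); and 12 | -24 since -24 = 12·-2. Therefore 12 | h(i+1).
This completes the induction.
Therefore the largest such d is 12.

d = 12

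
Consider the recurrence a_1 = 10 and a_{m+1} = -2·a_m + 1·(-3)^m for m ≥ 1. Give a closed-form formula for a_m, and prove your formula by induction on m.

a_m = 7(-2)^(m - 1) - (-3)^m

Computing the first terms: a_1 = 10, a_2 = -23, a_3 = 55. This suggests a_m = 7(-2)^(m - 1) - (-3)^m.
When m = 1: the formula gives 10 = 10 = a_1.
Inductive step: suppose the statement holds for some j ≥ 1, so a_j = 7(-2)^(j - 1) - (-3)^j.
Then a_{j+1} = -2·a_j + 1·(-3)^j = -2·(7(-2)^(j - 1) - (-3)^j) + 1·(-3)^j = 7(-2)^j - (-3)^(j + 1) = 7(-2)^((j+1) - 1) - (-3)^(j+1),
which is the claimed formula at m = j+1.
By induction, the statement is established for all m ≥ 1.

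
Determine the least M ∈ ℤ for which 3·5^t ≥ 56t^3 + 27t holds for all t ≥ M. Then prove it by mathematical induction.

At t = 4: 1875 < 3692, so the inequality fails and M ≥ 5. We prove 3·5^t ≥ 56t^3 + 27t for all t ≥ 5.
Base case (t = 5): 3·5^t = 9375 and 56t^3 + 27t = 7135, so 9375 ≥ 7135.
Inductive step: suppose the statement holds for some p ≥ 5, so 3·5^p ≥ 56p^3 + 27p.
Then 3·5^(p + 1) = 5·(3·5^p) ≥ 5·(56p^3 + 27p).
Also, for p ≥ 5 we have 5·(56p^3 + 27p) ≥ 56(p+1)^3 + 27(p+1), since 5·(56p^3 + 27p) − (56(p+1)^3 + 27(p+1)) = 224p^3 - 168p^2 - 60p - 83, which is nonnegative for all p ≥ 5.
Combining, 3·5^(p + 1) ≥ 56(p+1)^3 + 27(p+1).
By induction, the statement is established for all t ≥ 5.
Hence the smallest such M is 5.

M = 5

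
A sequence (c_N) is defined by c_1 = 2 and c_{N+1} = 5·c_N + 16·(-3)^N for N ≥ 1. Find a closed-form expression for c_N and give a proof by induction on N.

Computing the first terms: c_1 = 2, c_2 = -38, c_3 = -46. This suggests c_N = -2(-3)^N - 4·5^(N - 1).
Base case (N = 1): the formula gives 2 = 2 = c_1.
Inductive step: suppose the statement holds for some k ≥ 1, so c_k = -2(-3)^k - 4·5^(k - 1).
Then c_{k+1} = 5·c_k + 16·(-3)^k = 5·(-2(-3)^k - 4·5^(k - 1)) + 16·(-3)^k = -2(-3)^(k + 1) - 4·5^k = -2(-3)^(k+1) - 4·5^((k+1) - 1),
which is the claimed formula at N = k+1.
This completes the induction.

c_N = -2(-3)^N - 4·5^(N - 1)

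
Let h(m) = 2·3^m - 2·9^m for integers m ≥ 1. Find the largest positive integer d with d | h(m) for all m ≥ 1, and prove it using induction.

d = 12

Computing the first values: h(1) = -12 and h(2) = -144; gcd(-12, -144) = 12, so d ≤ 12.
We prove 12 | 2·3^m - 2·9^m for all m ≥ 1 by induction on m.
When m = 1: h(1) = -12 = 12·(-1), so 12 | h(1).
For the inductive step, assume it holds for an arbitrary k ≥ 1, i.e. 12 | h(k). Then
h(k+1) − 9·h(k) = (2·3^(k+1) - 2·9^(k+1)) − 9·(2·3^k - 2·9^k) = (2)·3^k·(3 − 9) = (-12)·3^k. Since 12 | h(k) by the inductive hypothesis, 12 | 9·h(k); and 12 | -12 since -12 = 12·-1. Therefore 12 | h(k+1).
Hence, by induction on m, the claim holds for every m ≥ 1.
Therefore the largest such d is 12.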